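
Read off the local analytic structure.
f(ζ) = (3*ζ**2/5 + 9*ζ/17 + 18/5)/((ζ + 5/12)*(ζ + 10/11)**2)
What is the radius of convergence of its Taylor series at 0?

The radius of convergence is 5/12.

Denominator factor (ζ + 10/11)^2: pole of order 2 at -10/11, modulus 10/11.
Denominator factor (ζ + 5/12): pole of order 1 at -5/12, modulus 5/12.
The radius of convergence is the smallest modulus among the singular points: 5/12.


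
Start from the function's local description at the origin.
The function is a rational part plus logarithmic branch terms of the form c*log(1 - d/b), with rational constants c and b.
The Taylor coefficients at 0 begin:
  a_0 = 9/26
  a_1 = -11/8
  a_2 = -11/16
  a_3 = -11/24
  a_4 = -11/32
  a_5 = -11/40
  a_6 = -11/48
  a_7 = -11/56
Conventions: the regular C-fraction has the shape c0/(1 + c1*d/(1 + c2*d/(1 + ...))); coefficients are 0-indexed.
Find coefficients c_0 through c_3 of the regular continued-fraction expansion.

Taylor coefficients (read off): a_0 = 9/26, a_1 = -11/8, a_2 = -11/16, a_3 = -11/24.
c0 = a_0 = 9/26. Peel one level at a time: if S = 1 + c*d/S' with S'(0) = 1, then c is the d-coefficient of S and S' = c*d/(S - 1).
S_1 = c0/f = 1 + (143/36)*d + (23023/1296)*d^2 + ...; c1 = 143/36.
S_2 = c1*d/(S_1 - 1) = 1 + (-161/36)*d + (-1/12)*d^2 + ...; c2 = -161/36.
S_3 = c2*d/(S_2 - 1) = 1 + (-3/161)*d + ...; c3 = -3/161.

The regular C-fraction coefficients are [9/26, 143/36, -161/36, -3/161].


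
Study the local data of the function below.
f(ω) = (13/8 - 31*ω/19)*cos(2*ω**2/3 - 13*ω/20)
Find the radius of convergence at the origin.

The factor cos(2*ω**2/3 - 13*ω/20) is entire and contributes no finite singular point.
The polynomial part has no poles.
No finite singular points: the Taylor series at 0 converges everywhere.

The radius of convergence is infinite.


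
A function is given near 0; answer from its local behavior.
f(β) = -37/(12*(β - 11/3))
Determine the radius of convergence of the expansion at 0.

Denominator factor (β - 11/3): pole of order 1 at 11/3, modulus 11/3.
The radius of convergence is the smallest modulus among the singular points: 11/3.

The radius of convergence is 11/3.


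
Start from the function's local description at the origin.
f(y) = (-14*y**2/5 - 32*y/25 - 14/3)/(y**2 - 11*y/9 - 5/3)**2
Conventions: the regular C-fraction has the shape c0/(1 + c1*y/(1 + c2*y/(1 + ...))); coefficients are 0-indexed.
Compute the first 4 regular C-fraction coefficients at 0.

Taylor coefficients (expand at 0): a_0 = -42/25, a_1 = 1252/625, a_2 = -15808/3125, a_3 = 1021976/140625.
c0 = a_0 = -42/25. Peel one level at a time: if S = 1 + c*y/S' with S'(0) = 1, then c is the y-coefficient of S and S' = c*y/(S - 1).
S_1 = c0/f = 1 + (626/525)*y + (-438044/275625)*y^2 + ...; c1 = 626/525.
S_2 = c1*y/(S_1 - 1) = 1 + (219022/164325)*y + (60595114/22043025)*y^2 + ...; c2 = 219022/164325.
S_3 = c2*y/(S_2 - 1) = 1 + (-212082899/102830829)*y + ...; c3 = -212082899/102830829.

The regular C-fraction coefficients are [-42/25, 626/525, 219022/164325, -212082899/102830829].


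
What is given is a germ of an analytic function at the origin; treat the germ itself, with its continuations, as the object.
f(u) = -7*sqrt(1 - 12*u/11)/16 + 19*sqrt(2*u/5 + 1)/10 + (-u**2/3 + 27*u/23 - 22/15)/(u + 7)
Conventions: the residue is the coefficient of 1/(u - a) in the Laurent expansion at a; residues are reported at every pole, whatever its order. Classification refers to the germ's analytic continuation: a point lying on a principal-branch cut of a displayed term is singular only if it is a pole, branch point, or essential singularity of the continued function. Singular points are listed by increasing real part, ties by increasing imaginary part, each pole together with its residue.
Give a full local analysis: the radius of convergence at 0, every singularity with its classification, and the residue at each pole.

Radius of convergence at 0: 11/12.
At -7: a pole of order 1; residue -2992/115.
At -5/2: an algebraic (square-root) branch point.
At 11/12: an algebraic (square-root) branch point.

Denominator factor (u + 7): pole of order 1 at -7, modulus 7.
Branch term (-7/16)*sqrt(1 - u/(11/12)): its argument vanishes at u = 11/12, a square-root branch point, modulus 11/12.
Branch term (19/10)*sqrt(1 - u/(-5/2)): its argument vanishes at u = -5/2, a square-root branch point, modulus 5/2.
The radius of convergence is the smallest modulus among the singular points: 11/12.
The branch terms are analytic at -7 and contribute nothing to the residue; only the rational part matters.
At the order-1 pole -7 set g(u) = (u - (-7))*(rational part) = -u**2/3 + 27*u/23 - 22/15.
Simple pole: residue = g(a) at a = -7, which is -2992/115.
List the singular points by increasing real part (a conjugate pair: the negative imaginary part first).


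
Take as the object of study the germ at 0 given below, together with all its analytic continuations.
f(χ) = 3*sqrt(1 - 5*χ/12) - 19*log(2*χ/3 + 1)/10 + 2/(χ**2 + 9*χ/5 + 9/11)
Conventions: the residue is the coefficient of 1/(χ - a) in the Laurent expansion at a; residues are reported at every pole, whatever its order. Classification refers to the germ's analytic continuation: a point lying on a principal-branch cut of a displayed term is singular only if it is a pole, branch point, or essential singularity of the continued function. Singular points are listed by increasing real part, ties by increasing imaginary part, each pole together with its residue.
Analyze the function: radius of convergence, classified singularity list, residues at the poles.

Denominator factor (χ**2 + 9*χ/5 + 9/11): discriminant -9/275, complex-conjugate roots (-9/10) + ((3/110)*sqrt(11))*i and (-9/10) - ((3/110)*sqrt(11))*i; poles of order 1, moduli (3/11)*sqrt(11) and (3/11)*sqrt(11).
Branch term (-19/10)*log(1 - χ/(-3/2)): its argument vanishes at χ = -3/2, a logarithmic branch point, modulus 3/2.
Branch term (3)*sqrt(1 - χ/(12/5)): its argument vanishes at χ = 12/5, a square-root branch point, modulus 12/5.
The radius of convergence is the smallest modulus among the singular points: (3/11)*sqrt(11).
The branch terms are analytic at (-9/10) - ((3/110)*sqrt(11))*i and contribute nothing to the residue; only the rational part matters.
The factor χ**2 + 9*χ/5 + 9/11 splits as (χ - a)(χ - a') with a = (-9/10) - ((3/110)*sqrt(11))*i, a' = (-9/10) + ((3/110)*sqrt(11))*i. At the order-1 pole a set g(χ) = (χ - a)*(rational part) = [2] / (χ - a').
Simple pole: residue = g(a) at a = (-9/10) - ((3/110)*sqrt(11))*i, which is ((10/3)*sqrt(11))*i.
The branch terms are analytic at (-9/10) + ((3/110)*sqrt(11))*i and contribute nothing to the residue; only the rational part matters.
The factor χ**2 + 9*χ/5 + 9/11 splits as (χ - a)(χ - a') with a = (-9/10) + ((3/110)*sqrt(11))*i, a' = (-9/10) - ((3/110)*sqrt(11))*i. At the order-1 pole a set g(χ) = (χ - a)*(rational part) = [2] / (χ - a').
Simple pole: residue = g(a) at a = (-9/10) + ((3/110)*sqrt(11))*i, which is -((10/3)*sqrt(11))*i.
List the singular points by increasing real part (a conjugate pair: the negative imaginary part first).

Radius of convergence at 0: (3/11)*sqrt(11).
At -3/2: a logarithmic branch point.
At (-9/10) - ((3/110)*sqrt(11))*i: a pole of order 1; residue ((10/3)*sqrt(11))*i.
At (-9/10) + ((3/110)*sqrt(11))*i: a pole of order 1; residue -((10/3)*sqrt(11))*i.
At 12/5: an algebraic (square-root) branch point.


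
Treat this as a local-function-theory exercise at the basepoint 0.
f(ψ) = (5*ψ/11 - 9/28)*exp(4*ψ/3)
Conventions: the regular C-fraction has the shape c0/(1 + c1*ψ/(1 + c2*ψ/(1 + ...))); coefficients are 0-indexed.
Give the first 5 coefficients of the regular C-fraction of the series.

Taylor coefficients (expand at 0): a_0 = -9/28, a_1 = 2/77, a_2 = 74/231, a_3 = 64/231, a_4 = 856/6237.
c0 = a_0 = -9/28. Peel one level at a time: if S = 1 + c*ψ/S' with S'(0) = 1, then c is the ψ-coefficient of S and S' = c*ψ/(S - 1).
S_1 = c0/f = 1 + (8/99)*ψ + (9832/9801)*ψ^2 + ...; c1 = 8/99.
S_2 = c1*ψ/(S_1 - 1) = 1 + (-1229/99)*ψ + (1273/9)*ψ^2 + ...; c2 = -1229/99.
S_3 = c2*ψ/(S_2 - 1) = 1 + (14003/1229)*ψ + (-7246844/13593969)*ψ^2 + ...; c3 = 14003/1229.
S_4 = c3*ψ/(S_3 - 1) = 1 + (658804/14080653)*ψ + ...; c4 = 658804/14080653.

The regular C-fraction coefficients are [-9/28, 8/99, -1229/99, 14003/1229, 658804/14080653].


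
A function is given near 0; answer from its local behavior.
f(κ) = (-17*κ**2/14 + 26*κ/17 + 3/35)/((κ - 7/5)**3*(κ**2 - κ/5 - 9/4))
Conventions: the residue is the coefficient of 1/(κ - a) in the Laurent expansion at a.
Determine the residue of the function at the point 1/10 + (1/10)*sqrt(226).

The factor κ**2 - κ/5 - 9/4 splits as (κ - a)(κ - a') with a = 1/10 + (1/10)*sqrt(226), a' = 1/10 - (1/10)*sqrt(226). At the order-1 pole a set g(κ) = (κ - a)*f(κ) = [(-17*κ**2/14 + 26*κ/17 + 3/35)/(κ - 7/5)**3] / (κ - a').
Simple pole: residue = g(a) at a = 1/10 + (1/10)*sqrt(226), which is -255196925/22037967 - (3814183925/4980580542)*sqrt(226).

The residue is -255196925/22037967 - (3814183925/4980580542)*sqrt(226).


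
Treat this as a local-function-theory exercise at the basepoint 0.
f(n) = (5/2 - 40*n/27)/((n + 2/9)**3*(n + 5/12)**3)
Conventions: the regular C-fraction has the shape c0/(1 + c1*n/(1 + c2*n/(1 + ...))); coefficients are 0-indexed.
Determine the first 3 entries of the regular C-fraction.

Taylor coefficients (expand at 0): a_0 = 78732/25, a_1 = -8382042/125, a_2 = 522636138/625.
c0 = a_0 = 78732/25. Peel one level at a time: if S = 1 + c*n/S' with S'(0) = 1, then c is the n-coefficient of S and S' = c*n/(S - 1).
S_1 = c0/f = 1 + (5749/270)*n + (13694107/72900)*n^2 + ...; c1 = 5749/270.
S_2 = c1*n/(S_1 - 1) = 1 + (-13694107/1552230)*n + ...; c2 = -13694107/1552230.

The regular C-fraction coefficients are [78732/25, 5749/270, -13694107/1552230].


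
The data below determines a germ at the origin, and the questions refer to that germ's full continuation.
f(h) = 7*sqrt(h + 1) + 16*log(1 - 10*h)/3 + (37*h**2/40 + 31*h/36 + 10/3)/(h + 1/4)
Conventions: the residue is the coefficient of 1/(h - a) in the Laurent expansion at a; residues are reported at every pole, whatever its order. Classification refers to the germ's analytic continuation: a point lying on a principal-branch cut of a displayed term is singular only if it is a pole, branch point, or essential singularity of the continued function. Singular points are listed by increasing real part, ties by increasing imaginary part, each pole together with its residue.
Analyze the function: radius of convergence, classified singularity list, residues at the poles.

Denominator factor (h + 1/4): pole of order 1 at -1/4, modulus 1/4.
Branch term (7)*sqrt(1 - h/(-1)): its argument vanishes at h = -1, a square-root branch point, modulus 1.
Branch term (16/3)*log(1 - h/(1/10)): its argument vanishes at h = 1/10, a logarithmic branch point, modulus 1/10.
The radius of convergence is the smallest modulus among the singular points: 1/10.
The branch terms are analytic at -1/4 and contribute nothing to the residue; only the rational part matters.
At the order-1 pole -1/4 set g(h) = (h - (-1/4))*(rational part) = 37*h**2/40 + 31*h/36 + 10/3.
Simple pole: residue = g(a) at a = -1/4, which is 18293/5760.
List the singular points by increasing real part (a conjugate pair: the negative imaginary part first).

Radius of convergence at 0: 1/10.
At -1: an algebraic (square-root) branch point.
At -1/4: a pole of order 1; residue 18293/5760.
At 1/10: a logarithmic branch point.


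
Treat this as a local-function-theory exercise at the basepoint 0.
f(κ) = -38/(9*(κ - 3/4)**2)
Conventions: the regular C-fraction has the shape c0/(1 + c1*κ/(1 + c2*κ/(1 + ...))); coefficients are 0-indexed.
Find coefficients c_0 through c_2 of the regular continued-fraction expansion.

The regular C-fraction coefficients are [-608/81, -8/3, 2/3].

Taylor coefficients (expand at 0): a_0 = -608/81, a_1 = -4864/243, a_2 = -9728/243.
c0 = a_0 = -608/81. Peel one level at a time: if S = 1 + c*κ/S' with S'(0) = 1, then c is the κ-coefficient of S and S' = c*κ/(S - 1).
S_1 = c0/f = 1 + (-8/3)*κ + (16/9)*κ^2 + ...; c1 = -8/3.
S_2 = c1*κ/(S_1 - 1) = 1 + (2/3)*κ + ...; c2 = 2/3.


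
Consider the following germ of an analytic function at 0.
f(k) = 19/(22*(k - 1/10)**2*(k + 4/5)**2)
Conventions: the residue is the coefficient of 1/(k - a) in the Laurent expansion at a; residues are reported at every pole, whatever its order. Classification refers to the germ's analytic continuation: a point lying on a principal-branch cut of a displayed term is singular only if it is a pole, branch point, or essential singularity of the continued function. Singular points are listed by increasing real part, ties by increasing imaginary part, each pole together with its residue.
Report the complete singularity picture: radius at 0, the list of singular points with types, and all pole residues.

Denominator factor (k + 4/5)^2: pole of order 2 at -4/5, modulus 4/5.
Denominator factor (k - 1/10)^2: pole of order 2 at 1/10, modulus 1/10.
The radius of convergence is the smallest modulus among the singular points: 1/10.
At the order-2 pole -4/5 set g(k) = (k - (-4/5))^2*f(k) = 19/(22*(k - 1/10)**2).
Order-2 pole: residue = g'(a); g'(-4/5) = 19000/8019, so the residue is 19000/8019.
At the order-2 pole 1/10 set g(k) = (k - (1/10))^2*f(k) = 19/(22*(k + 4/5)**2).
Order-2 pole: residue = g'(a); g'(1/10) = -19000/8019, so the residue is -19000/8019.
List the singular points by increasing real part (a conjugate pair: the negative imaginary part first).

Radius of convergence at 0: 1/10.
At -4/5: a pole of order 2; residue 19000/8019.
At 1/10: a pole of order 2; residue -19000/8019.


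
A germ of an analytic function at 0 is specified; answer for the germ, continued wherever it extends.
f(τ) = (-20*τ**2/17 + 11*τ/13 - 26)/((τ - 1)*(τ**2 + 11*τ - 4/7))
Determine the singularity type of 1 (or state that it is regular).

The denominator factor τ - 1 vanishes at 1 and appears to the power 1; the numerator there equals -5819/221, nonzero, and no other factor vanishes.
Hence a pole whose order is the multiplicity, 1.

The point is a pole of order 1.


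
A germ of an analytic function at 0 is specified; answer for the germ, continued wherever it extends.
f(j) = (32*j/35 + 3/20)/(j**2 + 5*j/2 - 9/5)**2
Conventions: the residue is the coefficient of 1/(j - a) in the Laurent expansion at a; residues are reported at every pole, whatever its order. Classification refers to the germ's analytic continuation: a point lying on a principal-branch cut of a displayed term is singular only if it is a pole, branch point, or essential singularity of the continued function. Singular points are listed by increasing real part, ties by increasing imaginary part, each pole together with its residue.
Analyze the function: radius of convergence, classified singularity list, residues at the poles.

Radius of convergence at 0: -5/4 + (1/20)*sqrt(1345).
At -5/4 - (1/20)*sqrt(1345): a pole of order 2; residue -(556/506527)*sqrt(1345).
At -5/4 + (1/20)*sqrt(1345): a pole of order 2; residue (556/506527)*sqrt(1345).

Denominator factor (j**2 + 5*j/2 - 9/5)^2: discriminant 269/20, real irrational roots -5/4 + (1/20)*sqrt(1345) and -5/4 - (1/20)*sqrt(1345); poles of order 2, moduli -5/4 + (1/20)*sqrt(1345) and 5/4 + (1/20)*sqrt(1345).
The radius of convergence is the smallest modulus among the singular points: -5/4 + (1/20)*sqrt(1345).
The factor j**2 + 5*j/2 - 9/5 splits as (j - a)(j - a') with a = -5/4 - (1/20)*sqrt(1345), a' = -5/4 + (1/20)*sqrt(1345). At the order-2 pole a set g(j) = (j - a)^2*f(j) = [32*j/35 + 3/20] / (j - a')^2.
Order-2 pole: residue = g'(a); g'(-5/4 - (1/20)*sqrt(1345)) = -(556/506527)*sqrt(1345), so the residue is -(556/506527)*sqrt(1345).
The factor j**2 + 5*j/2 - 9/5 splits as (j - a)(j - a') with a = -5/4 + (1/20)*sqrt(1345), a' = -5/4 - (1/20)*sqrt(1345). At the order-2 pole a set g(j) = (j - a)^2*f(j) = [32*j/35 + 3/20] / (j - a')^2.
Order-2 pole: residue = g'(a); g'(-5/4 + (1/20)*sqrt(1345)) = (556/506527)*sqrt(1345), so the residue is (556/506527)*sqrt(1345).
List the singular points by increasing real part (a conjugate pair: the negative imaginary part first).


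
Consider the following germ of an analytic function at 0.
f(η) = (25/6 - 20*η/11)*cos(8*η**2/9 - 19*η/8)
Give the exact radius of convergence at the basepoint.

The factor cos(8*η**2/9 - 19*η/8) is entire and contributes no finite singular point.
The polynomial part has no poles.
No finite singular points: the Taylor series at 0 converges everywhere.

The radius of convergence is infinite.


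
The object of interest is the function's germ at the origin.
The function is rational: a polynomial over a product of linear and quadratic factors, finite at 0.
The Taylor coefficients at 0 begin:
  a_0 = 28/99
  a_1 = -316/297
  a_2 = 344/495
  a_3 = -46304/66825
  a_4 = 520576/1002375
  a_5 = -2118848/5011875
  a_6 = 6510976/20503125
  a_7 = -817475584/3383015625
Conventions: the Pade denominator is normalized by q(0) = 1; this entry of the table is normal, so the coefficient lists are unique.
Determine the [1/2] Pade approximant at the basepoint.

The Pade approximant has numerator coefficients [28/99, -11483972/12764565]; denominator coefficients [1, 224698/386805, -315428/1160415].


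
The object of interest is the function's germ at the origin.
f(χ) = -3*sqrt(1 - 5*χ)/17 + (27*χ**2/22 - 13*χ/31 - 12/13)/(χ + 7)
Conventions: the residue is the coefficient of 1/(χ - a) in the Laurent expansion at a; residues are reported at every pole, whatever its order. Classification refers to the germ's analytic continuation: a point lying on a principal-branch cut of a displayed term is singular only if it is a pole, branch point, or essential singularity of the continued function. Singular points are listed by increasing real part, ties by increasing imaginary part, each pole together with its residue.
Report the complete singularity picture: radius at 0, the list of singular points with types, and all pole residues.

Radius of convergence at 0: 1/5.
At -7: a pole of order 1; residue 551011/8866.
At 1/5: an algebraic (square-root) branch point.

Denominator factor (χ + 7): pole of order 1 at -7, modulus 7.
Branch term (-3/17)*sqrt(1 - χ/(1/5)): its argument vanishes at χ = 1/5, a square-root branch point, modulus 1/5.
The radius of convergence is the smallest modulus among the singular points: 1/5.
The branch term is analytic at -7 and contributes nothing to the residue; only the rational part matters.
At the order-1 pole -7 set g(χ) = (χ - (-7))*(rational part) = 27*χ**2/22 - 13*χ/31 - 12/13.
Simple pole: residue = g(a) at a = -7, which is 551011/8866.
List the singular points by increasing real part (a conjugate pair: the negative imaginary part first).


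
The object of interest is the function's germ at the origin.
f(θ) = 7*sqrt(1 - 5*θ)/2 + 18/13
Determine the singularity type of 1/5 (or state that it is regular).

The point is an algebraic (square-root) branch point.

The term (7/2)*sqrt(1 - θ/(1/5)) has argument 1 - 1/5/(1/5) = 0 at 1/5: a square-root (algebraic, two-sheeted) branch point; the remaining terms are analytic or single-valued there.


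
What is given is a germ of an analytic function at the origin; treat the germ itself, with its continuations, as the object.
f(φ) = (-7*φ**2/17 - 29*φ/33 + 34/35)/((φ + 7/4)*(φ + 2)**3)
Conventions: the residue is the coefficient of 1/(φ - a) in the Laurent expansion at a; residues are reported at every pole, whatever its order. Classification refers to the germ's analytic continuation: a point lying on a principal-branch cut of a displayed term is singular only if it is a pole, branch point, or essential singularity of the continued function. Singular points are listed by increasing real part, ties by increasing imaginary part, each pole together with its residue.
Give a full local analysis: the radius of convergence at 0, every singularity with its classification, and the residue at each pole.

Denominator factor (φ + 2)^3: pole of order 3 at -2, modulus 2.
Denominator factor (φ + 7/4): pole of order 1 at -7/4, modulus 7/4.
The radius of convergence is the smallest modulus among the singular points: 7/4.
At the order-3 pole -2 set g(φ) = (φ - (-2))^3*f(φ) = (-7*φ**2/17 - 29*φ/33 + 34/35)/(φ + 7/4).
Order-3 pole: residue = g''(a)/2; g''(-2) = -3137272/19635, so the residue is -1568636/19635.
At the order-1 pole -7/4 set g(φ) = (φ - (-7/4))*f(φ) = (-7*φ**2/17 - 29*φ/33 + 34/35)/(φ + 2)**3.
Simple pole: residue = g(a) at a = -7/4, which is 1568636/19635.
List the singular points by increasing real part (a conjugate pair: the negative imaginary part first).

Radius of convergence at 0: 7/4.
At -2: a pole of order 3; residue -1568636/19635.
At -7/4: a pole of order 1; residue 1568636/19635.


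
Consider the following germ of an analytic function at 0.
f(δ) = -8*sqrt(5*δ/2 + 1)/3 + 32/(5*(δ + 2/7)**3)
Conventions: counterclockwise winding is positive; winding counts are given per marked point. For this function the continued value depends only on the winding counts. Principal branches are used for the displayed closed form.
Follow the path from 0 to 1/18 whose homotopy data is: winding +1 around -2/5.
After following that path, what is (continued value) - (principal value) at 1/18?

The rational part is single-valued and drops out of the difference; each branch term changes only by its own monodromy.
(-8/3)*sqrt(1 - δ/(-2/5)): winding +1 is odd, the square root flips sign, contributing -2*(-8/3)*sqrt(1 - (1/18)/(-2/5)) = -2*(-8/3)*sqrt(41/36) = (8/9)*sqrt(41).
Summing the contributions at δ = 1/18 gives (8/9)*sqrt(41).

Continued minus principal equals (8/9)*sqrt(41).


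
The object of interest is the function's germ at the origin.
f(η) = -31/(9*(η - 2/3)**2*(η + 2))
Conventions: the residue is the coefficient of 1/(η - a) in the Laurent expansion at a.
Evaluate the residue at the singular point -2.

At the order-1 pole -2 set g(η) = (η - (-2))*f(η) = -31/(9*(η - 2/3)**2).
Simple pole: residue = g(a) at a = -2, which is -31/64.

The residue is -31/64.


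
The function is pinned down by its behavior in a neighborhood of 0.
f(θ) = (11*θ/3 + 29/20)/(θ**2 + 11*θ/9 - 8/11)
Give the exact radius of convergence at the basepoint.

The radius of convergence is -11/18 + (1/198)*sqrt(43153).

Denominator factor (θ**2 + 11*θ/9 - 8/11): discriminant 3923/891, real irrational roots -11/18 + (1/198)*sqrt(43153) and -11/18 - (1/198)*sqrt(43153); poles of order 1, moduli -11/18 + (1/198)*sqrt(43153) and 11/18 + (1/198)*sqrt(43153).
The radius of convergence is the smallest modulus among the singular points: -11/18 + (1/198)*sqrt(43153).


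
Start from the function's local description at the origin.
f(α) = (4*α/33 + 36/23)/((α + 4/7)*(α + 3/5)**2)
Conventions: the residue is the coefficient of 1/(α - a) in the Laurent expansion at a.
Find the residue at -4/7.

The residue is 1390900/759.

At the order-1 pole -4/7 set g(α) = (α - (-4/7))*f(α) = (4*α/33 + 36/23)/(α + 3/5)**2.
Simple pole: residue = g(a) at a = -4/7, which is 1390900/759.


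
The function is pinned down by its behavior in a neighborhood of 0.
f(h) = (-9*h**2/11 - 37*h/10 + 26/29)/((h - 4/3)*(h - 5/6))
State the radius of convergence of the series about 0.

The radius of convergence is 5/6.

Denominator factor (h - 4/3): pole of order 1 at 4/3, modulus 4/3.
Denominator factor (h - 5/6): pole of order 1 at 5/6, modulus 5/6.
The radius of convergence is the smallest modulus among the singular points: 5/6.


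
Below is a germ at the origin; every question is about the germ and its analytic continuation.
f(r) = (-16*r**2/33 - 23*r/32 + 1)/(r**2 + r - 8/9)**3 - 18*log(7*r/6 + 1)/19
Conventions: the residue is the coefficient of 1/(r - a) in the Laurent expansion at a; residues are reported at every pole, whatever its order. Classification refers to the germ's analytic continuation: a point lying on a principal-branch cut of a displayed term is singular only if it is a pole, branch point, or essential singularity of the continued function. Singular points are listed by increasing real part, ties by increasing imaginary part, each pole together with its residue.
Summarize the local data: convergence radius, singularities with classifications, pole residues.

Radius of convergence at 0: -1/2 + (1/6)*sqrt(41).
At -1/2 - (1/6)*sqrt(41): a pole of order 3; residue -(729909/24260192)*sqrt(41).
At -6/7: a logarithmic branch point.
At -1/2 + (1/6)*sqrt(41): a pole of order 3; residue (729909/24260192)*sqrt(41).


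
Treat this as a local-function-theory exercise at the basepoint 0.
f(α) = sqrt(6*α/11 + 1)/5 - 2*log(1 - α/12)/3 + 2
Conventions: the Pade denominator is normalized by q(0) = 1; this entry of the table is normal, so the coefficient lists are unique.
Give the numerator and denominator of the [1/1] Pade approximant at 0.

Taylor coefficients needed (expand at 0): a_0 = 11/5, a_1 = 109/990, a_2 = -1339/261360.
Write the denominator as Q(α) = 1 + q1*α. Requiring Q*f - P = O(α^3) with deg P <= 1 kills the coefficients of α^2..α^2 in Q*f:
  α^2: a_2 + q1*a_1 = 0, i.e. -1339/261360 + (109/990)*q1 = 0.
Solving this linear system: q1 = 1339/28776.
The numerator is Q*f truncated at degree 1: P0 = a_0 = 11/5; P1 = a_1 + q1*a_0 = 91711/431640.

The Pade approximant has numerator coefficients [11/5, 91711/431640]; denominator coefficients [1, 1339/28776].


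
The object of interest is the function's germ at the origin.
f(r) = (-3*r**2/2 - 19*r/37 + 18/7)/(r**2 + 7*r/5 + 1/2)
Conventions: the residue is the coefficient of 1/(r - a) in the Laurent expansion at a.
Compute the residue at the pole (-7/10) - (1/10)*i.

The factor r**2 + 7*r/5 + 1/2 splits as (r - a)(r - a') with a = (-7/10) - (1/10)*i, a' = (-7/10) + (1/10)*i. At the order-1 pole a set g(r) = (r - a)*f(r) = [-3*r**2/2 - 19*r/37 + 18/7] / (r - a').
Simple pole: residue = g(a) at a = (-7/10) - (1/10)*i, which is (587/740) + (28631/2590)*i.

The residue is (587/740) + (28631/2590)*i.


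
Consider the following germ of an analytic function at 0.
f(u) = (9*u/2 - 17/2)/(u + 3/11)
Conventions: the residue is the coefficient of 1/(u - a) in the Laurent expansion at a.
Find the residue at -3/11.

The residue is -107/11.

At the order-1 pole -3/11 set g(u) = (u - (-3/11))*f(u) = 9*u/2 - 17/2.
Simple pole: residue = g(a) at a = -3/11, which is -107/11.


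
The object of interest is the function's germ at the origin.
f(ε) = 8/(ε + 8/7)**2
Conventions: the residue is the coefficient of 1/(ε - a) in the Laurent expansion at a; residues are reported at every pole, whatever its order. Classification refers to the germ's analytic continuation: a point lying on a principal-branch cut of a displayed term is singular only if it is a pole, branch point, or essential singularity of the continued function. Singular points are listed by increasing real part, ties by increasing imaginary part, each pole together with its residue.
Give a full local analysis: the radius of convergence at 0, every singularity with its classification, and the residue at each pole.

Denominator factor (ε + 8/7)^2: pole of order 2 at -8/7, modulus 8/7.
The radius of convergence is the smallest modulus among the singular points: 8/7.
At the order-2 pole -8/7 set g(ε) = (ε - (-8/7))^2*f(ε) = 8.
Order-2 pole: residue = g'(a); g'(-8/7) = 0, so the residue is 0.

Radius of convergence at 0: 8/7.
At -8/7: a pole of order 2; residue 0.


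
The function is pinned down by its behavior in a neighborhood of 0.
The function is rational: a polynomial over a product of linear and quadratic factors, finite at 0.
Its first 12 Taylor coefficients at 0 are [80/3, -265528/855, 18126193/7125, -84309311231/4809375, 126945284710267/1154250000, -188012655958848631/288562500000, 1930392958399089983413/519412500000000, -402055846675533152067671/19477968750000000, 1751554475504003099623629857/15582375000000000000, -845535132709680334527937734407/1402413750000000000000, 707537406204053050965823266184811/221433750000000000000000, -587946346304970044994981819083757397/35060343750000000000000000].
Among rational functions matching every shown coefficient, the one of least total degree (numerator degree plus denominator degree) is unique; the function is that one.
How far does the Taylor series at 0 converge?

No rational of total degree below 10 reproduces all 12 coefficients; solving the [2/8] Pade equations on them gives f(j) = (18*j**2 - 32*j/19 + 20/3)/((j**2 - j/2 - 6/5)**2*(j**2 + 11*j/5 + 5/12)**2), whose expansion matches every shown term.
Denominator factor (j**2 + 11*j/5 + 5/12)^2: discriminant 238/75, real irrational roots -11/10 + (1/30)*sqrt(714) and -11/10 - (1/30)*sqrt(714); poles of order 2, moduli 11/10 - (1/30)*sqrt(714) and 11/10 + (1/30)*sqrt(714).
Denominator factor (j**2 - j/2 - 6/5)^2: discriminant 101/20, real irrational roots 1/4 + (1/20)*sqrt(505) and 1/4 - (1/20)*sqrt(505); poles of order 2, moduli 1/4 + (1/20)*sqrt(505) and -1/4 + (1/20)*sqrt(505).
The radius of convergence is the smallest modulus among the singular points: 11/10 - (1/30)*sqrt(714).

The radius of convergence is 11/10 - (1/30)*sqrt(714).


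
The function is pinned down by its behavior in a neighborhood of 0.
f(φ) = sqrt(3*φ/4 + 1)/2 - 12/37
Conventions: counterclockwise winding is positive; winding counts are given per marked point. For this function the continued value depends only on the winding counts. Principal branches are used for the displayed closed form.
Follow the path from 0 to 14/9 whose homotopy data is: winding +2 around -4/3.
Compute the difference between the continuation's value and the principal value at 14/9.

Continued minus principal equals 0.

The rational part is single-valued and drops out of the difference; each branch term changes only by its own monodromy.
(1/2)*sqrt(1 - φ/(-4/3)): winding +2 is even, the square root returns to the same sheet, contribution 0.
Summing the contributions at φ = 14/9 gives 0.


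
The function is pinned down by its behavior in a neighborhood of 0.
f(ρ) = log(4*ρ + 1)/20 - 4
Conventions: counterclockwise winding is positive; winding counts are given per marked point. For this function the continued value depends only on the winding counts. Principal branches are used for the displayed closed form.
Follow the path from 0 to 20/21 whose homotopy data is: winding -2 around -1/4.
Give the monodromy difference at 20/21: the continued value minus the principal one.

The rational part is single-valued and drops out of the difference; each branch term changes only by its own monodromy.
(1/20)*log(1 - ρ/(-1/4)): each positive loop around -1/4 adds 2*pi*i to the log, so winding -2 contributes (1/20)*(-2)*2*pi*i = -(1/5)*pi*i.
Summing the contributions at ρ = 20/21 gives -(1/5)*pi*i.

Continued minus principal equals -(1/5)*pi*i.


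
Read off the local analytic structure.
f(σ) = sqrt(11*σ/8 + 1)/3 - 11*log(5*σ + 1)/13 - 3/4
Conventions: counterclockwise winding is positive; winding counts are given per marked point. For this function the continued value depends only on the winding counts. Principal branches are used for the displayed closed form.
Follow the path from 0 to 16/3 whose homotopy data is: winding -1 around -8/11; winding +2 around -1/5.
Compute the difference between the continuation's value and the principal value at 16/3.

The rational part is single-valued and drops out of the difference; each branch term changes only by its own monodromy.
(1/3)*sqrt(1 - σ/(-8/11)): winding -1 is odd, the square root flips sign, contributing -2*(1/3)*sqrt(1 - (16/3)/(-8/11)) = -2*(1/3)*sqrt(25/3) = -(10/9)*sqrt(3).
(-11/13)*log(1 - σ/(-1/5)): each positive loop around -1/5 adds 2*pi*i to the log, so winding +2 contributes (-11/13)*(2)*2*pi*i = -(44/13)*pi*i.
Summing the contributions at σ = 16/3 gives (-(10/9)*sqrt(3)) - ((44/13)*pi)*i.

Continued minus principal equals (-(10/9)*sqrt(3)) - ((44/13)*pi)*i.


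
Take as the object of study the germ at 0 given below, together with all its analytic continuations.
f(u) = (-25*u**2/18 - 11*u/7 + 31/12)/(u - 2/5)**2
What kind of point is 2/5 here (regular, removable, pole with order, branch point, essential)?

The denominator factor u - 2/5 vanishes at 2/5 and appears to the power 2; the numerator there equals 2183/1260, nonzero, and no other factor vanishes.
Hence a pole whose order is the multiplicity, 2.

The point is a pole of order 2.


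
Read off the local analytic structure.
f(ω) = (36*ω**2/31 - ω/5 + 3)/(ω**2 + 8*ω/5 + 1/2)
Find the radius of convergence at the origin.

The radius of convergence is 4/5 - (1/10)*sqrt(14).

Denominator factor (ω**2 + 8*ω/5 + 1/2): discriminant 14/25, real irrational roots -4/5 + (1/10)*sqrt(14) and -4/5 - (1/10)*sqrt(14); poles of order 1, moduli 4/5 - (1/10)*sqrt(14) and 4/5 + (1/10)*sqrt(14).
The radius of convergence is the smallest modulus among the singular points: 4/5 - (1/10)*sqrt(14).


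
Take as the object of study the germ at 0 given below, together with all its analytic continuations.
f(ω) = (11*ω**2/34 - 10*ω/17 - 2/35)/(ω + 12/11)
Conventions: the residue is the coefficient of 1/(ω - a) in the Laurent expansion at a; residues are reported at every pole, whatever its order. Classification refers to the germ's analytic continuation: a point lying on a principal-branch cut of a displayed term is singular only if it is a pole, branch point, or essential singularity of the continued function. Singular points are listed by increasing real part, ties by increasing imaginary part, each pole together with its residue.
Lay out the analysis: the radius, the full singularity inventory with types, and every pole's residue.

Radius of convergence at 0: 12/11.
At -12/11: a pole of order 1; residue 6346/6545.

Denominator factor (ω + 12/11): pole of order 1 at -12/11, modulus 12/11.
The radius of convergence is the smallest modulus among the singular points: 12/11.
At the order-1 pole -12/11 set g(ω) = (ω - (-12/11))*f(ω) = 11*ω**2/34 - 10*ω/17 - 2/35.
Simple pole: residue = g(a) at a = -12/11, which is 6346/6545.


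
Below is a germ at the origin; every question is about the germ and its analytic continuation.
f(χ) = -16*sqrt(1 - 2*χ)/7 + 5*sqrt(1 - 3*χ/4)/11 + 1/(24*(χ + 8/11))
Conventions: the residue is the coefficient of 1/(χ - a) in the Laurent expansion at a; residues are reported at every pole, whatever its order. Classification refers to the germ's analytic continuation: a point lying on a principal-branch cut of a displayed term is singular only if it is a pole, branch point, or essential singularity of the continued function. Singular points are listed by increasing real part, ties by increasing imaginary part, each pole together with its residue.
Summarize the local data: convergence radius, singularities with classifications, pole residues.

Radius of convergence at 0: 1/2.
At -8/11: a pole of order 1; residue 1/24.
At 1/2: an algebraic (square-root) branch point.
At 4/3: an algebraic (square-root) branch point.

Denominator factor (χ + 8/11): pole of order 1 at -8/11, modulus 8/11.
Branch term (-16/7)*sqrt(1 - χ/(1/2)): its argument vanishes at χ = 1/2, a square-root branch point, modulus 1/2.
Branch term (5/11)*sqrt(1 - χ/(4/3)): its argument vanishes at χ = 4/3, a square-root branch point, modulus 4/3.
The radius of convergence is the smallest modulus among the singular points: 1/2.
The branch terms are analytic at -8/11 and contribute nothing to the residue; only the rational part matters.
At the order-1 pole -8/11 set g(χ) = (χ - (-8/11))*(rational part) = 1/24.
Simple pole: residue = g(a) at a = -8/11, which is 1/24.
List the singular points by increasing real part (a conjugate pair: the negative imaginary part first).


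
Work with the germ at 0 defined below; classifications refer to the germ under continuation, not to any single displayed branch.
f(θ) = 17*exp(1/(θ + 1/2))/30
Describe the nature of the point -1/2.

The point is an essential singularity.

The exponent 1/(θ - (-1/2)) has a pole at -1/2, so exp(1/(θ - (-1/2))) takes every nonzero value near it: an essential singularity (not a pole of any order).


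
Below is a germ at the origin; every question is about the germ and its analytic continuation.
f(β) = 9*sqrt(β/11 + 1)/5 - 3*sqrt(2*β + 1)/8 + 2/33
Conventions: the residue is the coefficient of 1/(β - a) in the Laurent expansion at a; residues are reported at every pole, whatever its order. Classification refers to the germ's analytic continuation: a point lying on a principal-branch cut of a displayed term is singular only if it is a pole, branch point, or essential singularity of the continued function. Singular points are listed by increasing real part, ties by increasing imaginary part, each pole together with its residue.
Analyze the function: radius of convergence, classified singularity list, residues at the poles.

Radius of convergence at 0: 1/2.
At -11: an algebraic (square-root) branch point.
At -1/2: an algebraic (square-root) branch point.

Branch term (9/5)*sqrt(1 - β/(-11)): its argument vanishes at β = -11, a square-root branch point, modulus 11.
Branch term (-3/8)*sqrt(1 - β/(-1/2)): its argument vanishes at β = -1/2, a square-root branch point, modulus 1/2.
The radius of convergence is the smallest modulus among the singular points: 1/2.
List the singular points by increasing real part (a conjugate pair: the negative imaginary part first).


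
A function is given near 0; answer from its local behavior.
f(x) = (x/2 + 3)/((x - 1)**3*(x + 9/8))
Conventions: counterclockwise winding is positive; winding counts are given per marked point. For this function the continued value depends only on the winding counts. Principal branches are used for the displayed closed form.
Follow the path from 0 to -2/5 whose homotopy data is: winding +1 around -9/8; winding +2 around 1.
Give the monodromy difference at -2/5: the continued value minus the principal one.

The function is rational, hence single-valued: continuing it around any pole returns the same value, so the difference is 0.

Continued minus principal equals 0.


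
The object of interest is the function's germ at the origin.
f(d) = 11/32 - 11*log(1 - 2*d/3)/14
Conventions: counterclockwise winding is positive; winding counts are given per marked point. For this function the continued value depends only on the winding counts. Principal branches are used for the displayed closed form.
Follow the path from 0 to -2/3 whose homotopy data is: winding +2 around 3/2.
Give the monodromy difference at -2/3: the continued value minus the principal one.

The rational part is single-valued and drops out of the difference; each branch term changes only by its own monodromy.
(-11/14)*log(1 - d/(3/2)): each positive loop around 3/2 adds 2*pi*i to the log, so winding +2 contributes (-11/14)*(2)*2*pi*i = -(22/7)*pi*i.
Summing the contributions at d = -2/3 gives -(22/7)*pi*i.

Continued minus principal equals -(22/7)*pi*i.


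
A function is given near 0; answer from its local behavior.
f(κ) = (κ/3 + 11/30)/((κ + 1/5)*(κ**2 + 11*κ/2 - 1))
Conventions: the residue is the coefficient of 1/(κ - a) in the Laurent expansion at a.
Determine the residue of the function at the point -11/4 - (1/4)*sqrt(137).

The factor κ**2 + 11*κ/2 - 1 splits as (κ - a)(κ - a') with a = -11/4 - (1/4)*sqrt(137), a' = -11/4 + (1/4)*sqrt(137). At the order-1 pole a set g(κ) = (κ - a)*f(κ) = [(κ/3 + 11/30)/(κ + 1/5)] / (κ - a').
Simple pole: residue = g(a) at a = -11/4 - (1/4)*sqrt(137), which is 15/206 - (871/84666)*sqrt(137).

The residue is 15/206 - (871/84666)*sqrt(137).


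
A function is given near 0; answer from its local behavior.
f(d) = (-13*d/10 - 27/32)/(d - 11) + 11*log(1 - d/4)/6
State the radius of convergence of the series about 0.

Denominator factor (d - 11): pole of order 1 at 11, modulus 11.
Branch term (11/6)*log(1 - d/(4)): its argument vanishes at d = 4, a logarithmic branch point, modulus 4.
The radius of convergence is the smallest modulus among the singular points: 4.

The radius of convergence is 4.


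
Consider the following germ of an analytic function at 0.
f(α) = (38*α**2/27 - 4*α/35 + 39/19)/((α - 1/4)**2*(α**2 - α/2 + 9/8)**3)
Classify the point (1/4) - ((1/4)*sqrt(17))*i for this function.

The point is a pole of order 3.

The denominator factor α**2 - α/2 + 9/8 vanishes at (1/4) - ((1/4)*sqrt(17))*i and appears to the power 3; the numerator there equals (11072/17955) - ((557/3780)*sqrt(17))*i, nonzero, and no other factor vanishes.
Hence a pole whose order is the multiplicity, 3.
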